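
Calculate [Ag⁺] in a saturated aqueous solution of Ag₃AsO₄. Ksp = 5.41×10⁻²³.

Ag₃AsO₄(s) ⇌ 3 Ag⁺(aq) + AsO₄³⁻(aq)
If s mol/L of Ag₃AsO₄ dissolves, [Ag⁺] = 3s and [AsO₄³⁻] = s.
Ksp = [Ag⁺]^3[AsO₄³⁻] = (3s)^3 · s = 27s^4 = 5.41×10⁻²³
s = 1.19×10⁻⁶ M
[Ag⁺] = 3s = 3.57×10⁻⁶ M

3.57×10⁻⁶ M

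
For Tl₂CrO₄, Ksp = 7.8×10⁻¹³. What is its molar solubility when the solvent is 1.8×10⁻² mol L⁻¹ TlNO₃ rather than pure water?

2.4×10⁻⁹ M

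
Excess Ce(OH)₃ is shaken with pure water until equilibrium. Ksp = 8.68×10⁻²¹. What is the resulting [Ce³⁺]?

4.23×10⁻⁶ M

Ce(OH)₃(s) ⇌ Ce³⁺(aq) + 3 OH⁻(aq)
With molar solubility s: [Ce³⁺] = s, [OH⁻] = 3s.
Ksp = [Ce³⁺][OH⁻]^3 = s · (3s)^3 = 27s^4 = 8.68×10⁻²¹
s = 4.23×10⁻⁶ mol L⁻¹
[Ce³⁺] = s = 4.23×10⁻⁶ mol L⁻¹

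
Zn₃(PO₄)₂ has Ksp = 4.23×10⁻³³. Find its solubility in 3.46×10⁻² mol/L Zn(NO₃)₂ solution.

5.05×10⁻¹⁵ M

Zn₃(PO₄)₂(s) ⇌ 3 Zn²⁺(aq) + 2 PO₄³⁻(aq)
The solution already contains Zn²⁺ at 3.46×10⁻² mol/L. Let s be the molar solubility of Zn₃(PO₄)₂.
[Zn²⁺] ≈ 3.46×10⁻² mol/L (common ion dominates); [PO₄³⁻] = 2s.
Ksp = [Zn²⁺]^3[PO₄³⁻]^2 = (3.46×10⁻²)^3(2s)^2
(2s)^2 = 4.23×10⁻³³ / (3.46×10⁻²)^3 = 1.02×10⁻²⁸
s = 5.05×10⁻¹⁵ mol/L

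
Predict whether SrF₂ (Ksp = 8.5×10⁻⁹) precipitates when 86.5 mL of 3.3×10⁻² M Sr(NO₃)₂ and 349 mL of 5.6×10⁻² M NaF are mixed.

Yes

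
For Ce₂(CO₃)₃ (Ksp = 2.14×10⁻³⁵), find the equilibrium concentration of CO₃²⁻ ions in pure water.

Ce₂(CO₃)₃(s) ⇌ 2 Ce³⁺(aq) + 3 CO₃²⁻(aq)
For each mole of Ce₂(CO₃)₃ that dissolves per liter, [Ce³⁺] = 2s and [CO₃²⁻] = 3s; let s denote this solubility.
Ksp = [Ce³⁺]^2[CO₃²⁻]^3 = (2s)^2 · (3s)^3 = 108s^5 = 2.14×10⁻³⁵
s = 4.56×10⁻⁸ mol L⁻¹
[CO₃²⁻] = 3s = 1.37×10⁻⁷ mol L⁻¹

1.37×10⁻⁷ M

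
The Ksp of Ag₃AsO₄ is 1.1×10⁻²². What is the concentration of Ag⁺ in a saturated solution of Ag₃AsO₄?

4.3×10⁻⁶ M

Ag₃AsO₄(s) ⇌ 3 Ag⁺(aq) + AsO₄³⁻(aq)
With molar solubility s: [Ag⁺] = 3s, [AsO₄³⁻] = s.
Ksp = [Ag⁺]^3[AsO₄³⁻] = (3s)^3 · s = 27s^4 = 1.1×10⁻²²
s = 1.4×10⁻⁶ mol L⁻¹
[Ag⁺] = 3s = 4.3×10⁻⁶ mol L⁻¹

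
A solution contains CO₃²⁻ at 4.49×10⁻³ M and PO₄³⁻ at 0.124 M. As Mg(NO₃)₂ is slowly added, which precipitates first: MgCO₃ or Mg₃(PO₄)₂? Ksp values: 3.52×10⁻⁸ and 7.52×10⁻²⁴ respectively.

Each salt precipitates once Q = Ksp for that salt.
For MgCO₃: [Mg²⁺] = (Ksp/[CO₃²⁻]) = 7.84×10⁻⁶ M
For Mg₃(PO₄)₂: [Mg²⁺] = (Ksp/[PO₄³⁻]^2)^(1/3) = 7.88×10⁻⁸ M
Mg₃(PO₄)₂ requires the lower [Mg²⁺], so it precipitates first.

Mg₃(PO₄)₂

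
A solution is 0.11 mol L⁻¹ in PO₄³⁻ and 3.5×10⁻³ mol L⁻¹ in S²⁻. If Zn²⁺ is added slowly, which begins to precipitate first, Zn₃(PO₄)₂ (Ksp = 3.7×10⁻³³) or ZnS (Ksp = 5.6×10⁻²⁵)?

ZnS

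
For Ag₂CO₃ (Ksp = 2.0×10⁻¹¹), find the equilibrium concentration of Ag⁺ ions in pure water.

3.4×10⁻⁴ M

Ag₂CO₃(s) ⇌ 2 Ag⁺(aq) + CO₃²⁻(aq)
Call the molar solubility s, so that [Ag⁺] = 2s and [CO₃²⁻] = s.
Ksp = [Ag⁺]^2[CO₃²⁻] = (2s)^2 · s = 4s^3 = 2.0×10⁻¹¹
s = 1.7×10⁻⁴ M
[Ag⁺] = 2s = 3.4×10⁻⁴ M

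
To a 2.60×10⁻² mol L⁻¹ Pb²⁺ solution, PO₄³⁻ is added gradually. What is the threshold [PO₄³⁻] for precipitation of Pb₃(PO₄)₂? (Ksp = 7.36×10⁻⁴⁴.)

Each salt precipitates once Q = Ksp for that salt.
Pb₃(PO₄)₂(s) ⇌ 3 Pb²⁺(aq) + 2 PO₄³⁻(aq)
Ksp = [Pb²⁺]^3[PO₄³⁻]^2 = [PO₄³⁻]^2(2.60×10⁻²)^3
[PO₄³⁻]^2 = 7.36×10⁻⁴⁴ / (2.60×10⁻²)^3 = 4.19×10⁻³⁹
[PO₄³⁻] = 6.47×10⁻²⁰ mol L⁻¹

6.47×10⁻²⁰ M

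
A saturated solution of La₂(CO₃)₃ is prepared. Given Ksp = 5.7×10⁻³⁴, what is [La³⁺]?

1.8×10⁻⁷ M

La₂(CO₃)₃(s) ⇌ 2 La³⁺(aq) + 3 CO₃²⁻(aq)
Call the molar solubility s, so that [La³⁺] = 2s and [CO₃²⁻] = 3s.
Ksp = [La³⁺]^2[CO₃²⁻]^3 = (2s)^2 · (3s)^3 = 108s^5 = 5.7×10⁻³⁴
s = 8.8×10⁻⁸ M
[La³⁺] = 2s = 1.8×10⁻⁷ M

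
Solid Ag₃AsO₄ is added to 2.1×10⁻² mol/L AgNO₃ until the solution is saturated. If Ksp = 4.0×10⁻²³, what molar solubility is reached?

4.3×10⁻¹⁸ M

Ag₃AsO₄(s) ⇌ 3 Ag⁺(aq) + AsO₄³⁻(aq)
Let s be the solubility of Ag₃AsO₄ here. The common ion gives [Ag⁺] ≈ 2.1×10⁻² mol/L, and [AsO₄³⁻] = s.
Ksp = [Ag⁺]^3[AsO₄³⁻] = (2.1×10⁻²)^3s
s = 4.0×10⁻²³ / (2.1×10⁻²)^3 = 4.3×10⁻¹⁸
s = 4.3×10⁻¹⁸ mol/L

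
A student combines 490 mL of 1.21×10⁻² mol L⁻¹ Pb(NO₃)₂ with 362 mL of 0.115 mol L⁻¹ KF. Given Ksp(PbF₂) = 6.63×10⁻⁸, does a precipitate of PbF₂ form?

Yes

Total volume after mixing = 490 + 362 = 852 mL.
[Pb²⁺] = (1.21×10⁻²)(490)/852 = 6.96×10⁻³ mol L⁻¹
[F⁻] = (0.115)(362)/852 = 4.89×10⁻² mol L⁻¹
Q = [Pb²⁺][F⁻]^2 = 1.66×10⁻⁵
Since Q (1.66×10⁻⁵) exceeds Ksp (6.63×10⁻⁸), PbF₂ will precipitate.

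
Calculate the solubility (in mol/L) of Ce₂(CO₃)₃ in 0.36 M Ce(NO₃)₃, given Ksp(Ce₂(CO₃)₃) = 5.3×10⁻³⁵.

2.5×10⁻¹² M

Ce₂(CO₃)₃(s) ⇌ 2 Ce³⁺(aq) + 3 CO₃²⁻(aq)
Ce³⁺ is already present at 0.36 M. If s mol/L of Ce₂(CO₃)₃ dissolves, [CO₃²⁻] = 3s while [Ce³⁺] ≈ 0.36 M.
Ksp = [Ce³⁺]^2[CO₃²⁻]^3 = (0.36)^2(3s)^3
(3s)^3 = 5.3×10⁻³⁵ / (0.36)^2 = 4.1×10⁻³⁴
s = 2.5×10⁻¹² M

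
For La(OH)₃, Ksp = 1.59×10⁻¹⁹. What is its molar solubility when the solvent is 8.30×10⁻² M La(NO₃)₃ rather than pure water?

La(OH)₃(s) ⇌ La³⁺(aq) + 3 OH⁻(aq)
With La³⁺ already at 8.30×10⁻² M and s small, take [La³⁺] ≈ 8.30×10⁻² M and [OH⁻] = 3s.
Ksp = [La³⁺][OH⁻]^3 = (8.30×10⁻²)(3s)^3
(3s)^3 = 1.59×10⁻¹⁹ / (8.30×10⁻²) = 1.92×10⁻¹⁸
s = 4.14×10⁻⁷ M

4.14×10⁻⁷ M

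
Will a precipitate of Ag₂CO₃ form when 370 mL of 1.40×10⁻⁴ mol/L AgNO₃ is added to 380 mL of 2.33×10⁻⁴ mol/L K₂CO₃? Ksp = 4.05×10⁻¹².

No

After mixing, V = 370 mL + 380 mL = 750 mL.
[Ag⁺] = (1.40×10⁻⁴)(370)/750 = 6.91×10⁻⁵ mol/L
[CO₃²⁻] = (2.33×10⁻⁴)(380)/750 = 1.18×10⁻⁴ mol/L
Q = [Ag⁺]^2[CO₃²⁻] = 5.63×10⁻¹³
Since Q (5.63×10⁻¹³) is less than Ksp (4.05×10⁻¹²), no Ag₂CO₃ precipitates.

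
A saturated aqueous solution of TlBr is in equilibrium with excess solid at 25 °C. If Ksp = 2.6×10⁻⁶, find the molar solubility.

TlBr(s) ⇌ Tl⁺(aq) + Br⁻(aq)
Let s be the molar solubility. Then [Tl⁺] = s and [Br⁻] = s.
Ksp = [Tl⁺][Br⁻] = s · s = s^2
s^2 = 2.6×10⁻⁶
s = 1.6×10⁻³ mol/L

1.6×10⁻³ M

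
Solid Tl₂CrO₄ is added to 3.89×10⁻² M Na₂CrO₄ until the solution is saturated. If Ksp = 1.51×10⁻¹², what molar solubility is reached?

3.12×10⁻⁶ M

Tl₂CrO₄(s) ⇌ 2 Tl⁺(aq) + CrO₄²⁻(aq)
CrO₄²⁻ is already present at 3.89×10⁻² M. If s mol/L of Tl₂CrO₄ dissolves, [Tl⁺] = 2s while [CrO₄²⁻] ≈ 3.89×10⁻² M.
Ksp = [Tl⁺]^2[CrO₄²⁻] = (2s)^2(3.89×10⁻²)
(2s)^2 = 1.51×10⁻¹² / (3.89×10⁻²) = 3.88×10⁻¹¹
s = 3.12×10⁻⁶ M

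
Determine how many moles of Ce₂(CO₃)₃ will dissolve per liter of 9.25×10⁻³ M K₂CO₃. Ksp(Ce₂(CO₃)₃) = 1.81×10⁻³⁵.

Ce₂(CO₃)₃(s) ⇌ 2 Ce³⁺(aq) + 3 CO₃²⁻(aq)
The solution already contains CO₃²⁻ at 9.25×10⁻³ M. Let s be the molar solubility of Ce₂(CO₃)₃.
[CO₃²⁻] ≈ 9.25×10⁻³ M (common ion dominates); [Ce³⁺] = 2s.
Ksp = [Ce³⁺]^2[CO₃²⁻]^3 = (2s)^2(9.25×10⁻³)^3
(2s)^2 = 1.81×10⁻³⁵ / (9.25×10⁻³)^3 = 2.29×10⁻²⁹
s = 2.39×10⁻¹⁵ M

2.39×10⁻¹⁵ M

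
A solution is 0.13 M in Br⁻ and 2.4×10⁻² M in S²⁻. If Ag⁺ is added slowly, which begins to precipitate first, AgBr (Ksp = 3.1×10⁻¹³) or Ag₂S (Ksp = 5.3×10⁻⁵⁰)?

Ag₂S

The threshold for precipitation is Q = Ksp.
For AgBr: [Ag⁺] = (Ksp/[Br⁻]) = 2.4×10⁻¹² M
For Ag₂S: [Ag⁺] = (Ksp/[S²⁻])^(1/2) = 1.5×10⁻²⁴ M
Ag₂S requires the lower [Ag⁺], so it precipitates first.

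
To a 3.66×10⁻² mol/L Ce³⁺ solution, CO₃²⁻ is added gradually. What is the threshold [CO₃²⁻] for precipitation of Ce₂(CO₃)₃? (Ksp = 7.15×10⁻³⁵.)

Each salt precipitates once Q = Ksp for that salt.
Ce₂(CO₃)₃(s) ⇌ 2 Ce³⁺(aq) + 3 CO₃²⁻(aq)
Ksp = [Ce³⁺]^2[CO₃²⁻]^3 = [CO₃²⁻]^3(3.66×10⁻²)^2
[CO₃²⁻]^3 = 7.15×10⁻³⁵ / (3.66×10⁻²)^2 = 5.34×10⁻³²
[CO₃²⁻] = 3.77×10⁻¹¹ mol/L

3.77×10⁻¹¹ M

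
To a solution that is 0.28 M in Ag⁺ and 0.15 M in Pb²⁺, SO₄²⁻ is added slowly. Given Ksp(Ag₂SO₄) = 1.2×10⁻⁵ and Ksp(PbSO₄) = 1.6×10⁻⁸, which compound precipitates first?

A salt starts to precipitate once the ion product Q reaches its Ksp.
For Ag₂SO₄: [SO₄²⁻] = (Ksp/[Ag⁺]^2) = 1.5×10⁻⁴ M
For PbSO₄: [SO₄²⁻] = (Ksp/[Pb²⁺]) = 1.1×10⁻⁷ M
Since PbSO₄ needs less SO₄²⁻ to reach saturation, it precipitates first.

PbSO₄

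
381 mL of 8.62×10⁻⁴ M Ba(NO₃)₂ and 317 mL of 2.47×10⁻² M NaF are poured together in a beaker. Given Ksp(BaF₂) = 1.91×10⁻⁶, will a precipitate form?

No

After mixing, V = 381 mL + 317 mL = 698 mL.
[Ba²⁺] = (8.62×10⁻⁴)(381)/698 = 4.71×10⁻⁴ M
[F⁻] = (2.47×10⁻²)(317)/698 = 1.12×10⁻² M
Q = [Ba²⁺][F⁻]^2 = 5.92×10⁻⁸
Since Q (5.92×10⁻⁸) is less than Ksp (1.91×10⁻⁶), no BaF₂ precipitates.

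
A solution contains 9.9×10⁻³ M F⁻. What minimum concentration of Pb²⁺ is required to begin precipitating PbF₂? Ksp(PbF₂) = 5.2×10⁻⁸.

5.3×10⁻⁴ M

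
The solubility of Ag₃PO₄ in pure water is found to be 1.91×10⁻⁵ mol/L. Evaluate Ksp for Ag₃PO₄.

Ag₃PO₄(s) ⇌ 3 Ag⁺(aq) + PO₄³⁻(aq)
With molar solubility s: [Ag⁺] = 3s, [PO₄³⁻] = s.
Ksp = [Ag⁺]^3[PO₄³⁻] = (3s)^3 · s = 27s^4
Ksp = 27 × (1.91×10⁻⁵)^4 = 3.59×10⁻¹⁸

Ksp = 3.59×10⁻¹⁸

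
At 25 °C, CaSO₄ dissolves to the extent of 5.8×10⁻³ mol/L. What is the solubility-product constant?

CaSO₄(s) ⇌ Ca²⁺(aq) + SO₄²⁻(aq)
Call the molar solubility s, so that [Ca²⁺] = s and [SO₄²⁻] = s.
Ksp = [Ca²⁺][SO₄²⁻] = s · s = s^2
Ksp = (5.8×10⁻³)^2 = 3.4×10⁻⁵

Ksp = 3.4×10⁻⁵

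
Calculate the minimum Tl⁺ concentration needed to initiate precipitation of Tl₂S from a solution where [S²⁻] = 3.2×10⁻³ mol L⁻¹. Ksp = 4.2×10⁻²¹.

Precipitation begins when Q = Ksp.
Tl₂S(s) ⇌ 2 Tl⁺(aq) + S²⁻(aq)
Ksp = [Tl⁺]^2[S²⁻] = [Tl⁺]^2(3.2×10⁻³)
[Tl⁺]^2 = 4.2×10⁻²¹ / (3.2×10⁻³) = 1.3×10⁻¹⁸
[Tl⁺] = 1.1×10⁻⁹ mol L⁻¹

1.1×10⁻⁹ M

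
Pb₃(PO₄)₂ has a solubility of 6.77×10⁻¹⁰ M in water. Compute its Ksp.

Ksp = 1.54×10⁻⁴⁴

Pb₃(PO₄)₂(s) ⇌ 3 Pb²⁺(aq) + 2 PO₄³⁻(aq)
For each mole of Pb₃(PO₄)₂ that dissolves per liter, [Pb²⁺] = 3s and [PO₄³⁻] = 2s; let s denote this solubility.
Ksp = [Pb²⁺]^3[PO₄³⁻]^2 = (3s)^3 · (2s)^2 = 108s^5
Ksp = 108 × (6.77×10⁻¹⁰)^5 = 1.54×10⁻⁴⁴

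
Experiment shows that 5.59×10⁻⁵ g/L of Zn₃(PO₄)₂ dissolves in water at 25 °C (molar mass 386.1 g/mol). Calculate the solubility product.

Ksp = 6.87×10⁻³³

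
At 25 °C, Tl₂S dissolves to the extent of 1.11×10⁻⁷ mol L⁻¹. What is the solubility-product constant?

Tl₂S(s) ⇌ 2 Tl⁺(aq) + S²⁻(aq)
Call the molar solubility s, so that [Tl⁺] = 2s and [S²⁻] = s.
Ksp = [Tl⁺]^2[S²⁻] = (2s)^2 · s = 4s^3
Ksp = 4 × (1.11×10⁻⁷)^3 = 5.47×10⁻²¹

Ksp = 5.47×10⁻²¹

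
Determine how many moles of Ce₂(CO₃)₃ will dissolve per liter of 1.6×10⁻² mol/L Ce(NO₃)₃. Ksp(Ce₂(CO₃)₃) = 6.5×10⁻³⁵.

Ce₂(CO₃)₃(s) ⇌ 2 Ce³⁺(aq) + 3 CO₃²⁻(aq)
Let s be the solubility of Ce₂(CO₃)₃ here. The common ion gives [Ce³⁺] ≈ 1.6×10⁻² mol/L, and [CO₃²⁻] = 3s.
Ksp = [Ce³⁺]^2[CO₃²⁻]^3 = (1.6×10⁻²)^2(3s)^3
(3s)^3 = 6.5×10⁻³⁵ / (1.6×10⁻²)^2 = 2.5×10⁻³¹
s = 2.1×10⁻¹¹ mol/L

2.1×10⁻¹¹ M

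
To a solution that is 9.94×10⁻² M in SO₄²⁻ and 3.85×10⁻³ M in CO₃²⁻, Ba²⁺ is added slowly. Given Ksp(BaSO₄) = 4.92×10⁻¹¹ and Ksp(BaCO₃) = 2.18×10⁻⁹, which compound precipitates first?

The threshold for precipitation is Q = Ksp.
For BaSO₄: [Ba²⁺] = (Ksp/[SO₄²⁻]) = 4.95×10⁻¹⁰ M
For BaCO₃: [Ba²⁺] = (Ksp/[CO₃²⁻]) = 5.66×10⁻⁷ M
Since BaSO₄ needs less Ba²⁺ to reach saturation, it precipitates first.

BaSO₄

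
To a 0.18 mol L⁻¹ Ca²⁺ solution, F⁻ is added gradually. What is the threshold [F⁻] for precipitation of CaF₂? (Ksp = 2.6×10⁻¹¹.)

The threshold for precipitation is Q = Ksp.
CaF₂(s) ⇌ Ca²⁺(aq) + 2 F⁻(aq)
Ksp = [Ca²⁺][F⁻]^2 = [F⁻]^2(0.18)
[F⁻]^2 = 2.6×10⁻¹¹ / (0.18) = 1.4×10⁻¹⁰
[F⁻] = 1.2×10⁻⁵ mol L⁻¹

1.2×10⁻⁵ M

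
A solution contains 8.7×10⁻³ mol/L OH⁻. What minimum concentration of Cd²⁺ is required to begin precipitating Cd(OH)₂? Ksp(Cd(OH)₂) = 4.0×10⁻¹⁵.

5.3×10⁻¹¹ M

Precipitation of each salt begins when its ion product equals Ksp.
Cd(OH)₂(s) ⇌ Cd²⁺(aq) + 2 OH⁻(aq)
Ksp = [Cd²⁺][OH⁻]^2 = [Cd²⁺](8.7×10⁻³)^2
[Cd²⁺] = 4.0×10⁻¹⁵ / (8.7×10⁻³)^2 = 5.3×10⁻¹¹
[Cd²⁺] = 5.3×10⁻¹¹ mol/L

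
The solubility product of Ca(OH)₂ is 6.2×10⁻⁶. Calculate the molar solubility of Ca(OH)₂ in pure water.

Ca(OH)₂(s) ⇌ Ca²⁺(aq) + 2 OH⁻(aq)
With molar solubility s: [Ca²⁺] = s, [OH⁻] = 2s.
Ksp = [Ca²⁺][OH⁻]^2 = s · (2s)^2 = 4s^3
4s^3 = 6.2×10⁻⁶  ⇒  s^3 = 1.6×10⁻⁶
Taking the 3rd root, s = 1.2×10⁻² mol L⁻¹.

1.2×10⁻² M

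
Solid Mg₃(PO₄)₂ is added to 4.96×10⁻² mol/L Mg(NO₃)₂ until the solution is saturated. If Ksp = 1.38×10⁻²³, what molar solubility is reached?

Mg₃(PO₄)₂(s) ⇌ 3 Mg²⁺(aq) + 2 PO₄³⁻(aq)
The solution already contains Mg²⁺ at 4.96×10⁻² mol/L. Let s be the molar solubility of Mg₃(PO₄)₂.
[Mg²⁺] ≈ 4.96×10⁻² mol/L (common ion dominates); [PO₄³⁻] = 2s.
Ksp = [Mg²⁺]^3[PO₄³⁻]^2 = (4.96×10⁻²)^3(2s)^2
(2s)^2 = 1.38×10⁻²³ / (4.96×10⁻²)^3 = 1.13×10⁻¹⁹
s = 1.68×10⁻¹⁰ mol/L

1.68×10⁻¹⁰ M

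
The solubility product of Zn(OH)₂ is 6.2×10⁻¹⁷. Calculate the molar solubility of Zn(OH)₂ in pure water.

Zn(OH)₂(s) ⇌ Zn²⁺(aq) + 2 OH⁻(aq)
Let s be the molar solubility. Then [Zn²⁺] = s and [OH⁻] = 2s.
Ksp = [Zn²⁺][OH⁻]^2 = s · (2s)^2 = 4s^3
4s^3 = 6.2×10⁻¹⁷  ⇒  s^3 = 1.6×10⁻¹⁷
s = (1.6×10⁻¹⁷)^(1/3) = 2.5×10⁻⁶ mol L⁻¹

2.5×10⁻⁶ M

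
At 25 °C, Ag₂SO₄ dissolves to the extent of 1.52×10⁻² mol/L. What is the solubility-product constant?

Ksp = 1.40×10⁻⁵

Ag₂SO₄(s) ⇌ 2 Ag⁺(aq) + SO₄²⁻(aq)
Call the molar solubility s, so that [Ag⁺] = 2s and [SO₄²⁻] = s.
Ksp = [Ag⁺]^2[SO₄²⁻] = (2s)^2 · s = 4s^3
Ksp = 4 × (1.52×10⁻²)^3 = 1.40×10⁻⁵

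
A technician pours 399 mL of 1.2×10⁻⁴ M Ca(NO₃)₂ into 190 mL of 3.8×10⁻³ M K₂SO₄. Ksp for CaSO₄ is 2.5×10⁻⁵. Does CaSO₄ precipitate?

Total volume after mixing = 399 + 190 = 589 mL.
[Ca²⁺] = (1.2×10⁻⁴)(399)/589 = 8.1×10⁻⁵ M
[SO₄²⁻] = (3.8×10⁻³)(190)/589 = 1.2×10⁻³ M
Q = [Ca²⁺][SO₄²⁻] = 1.0×10⁻⁷
Q < Ksp (1.0×10⁻⁷ vs 2.5×10⁻⁵); the solution remains unsaturated and no precipitate forms.

No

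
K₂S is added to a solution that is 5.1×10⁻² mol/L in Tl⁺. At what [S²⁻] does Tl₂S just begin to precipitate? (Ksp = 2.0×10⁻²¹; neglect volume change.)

The threshold for precipitation is Q = Ksp.
Tl₂S(s) ⇌ 2 Tl⁺(aq) + S²⁻(aq)
Ksp = [Tl⁺]^2[S²⁻] = [S²⁻](5.1×10⁻²)^2
[S²⁻] = 2.0×10⁻²¹ / (5.1×10⁻²)^2 = 7.7×10⁻¹⁹
[S²⁻] = 7.7×10⁻¹⁹ mol/L

7.7×10⁻¹⁹ M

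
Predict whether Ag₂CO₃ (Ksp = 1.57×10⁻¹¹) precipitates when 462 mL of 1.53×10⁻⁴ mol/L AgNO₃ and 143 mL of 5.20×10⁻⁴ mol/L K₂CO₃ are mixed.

No

The combined volume is 605 mL.
[Ag⁺] = (1.53×10⁻⁴)(462)/605 = 1.17×10⁻⁴ mol/L
[CO₃²⁻] = (5.20×10⁻⁴)(143)/605 = 1.23×10⁻⁴ mol/L
Q = [Ag⁺]^2[CO₃²⁻] = 1.68×10⁻¹²
Since Q (1.68×10⁻¹²) is less than Ksp (1.57×10⁻¹¹), no Ag₂CO₃ precipitates.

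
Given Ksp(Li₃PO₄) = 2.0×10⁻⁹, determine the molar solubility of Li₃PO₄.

2.9×10⁻³ M

Li₃PO₄(s) ⇌ 3 Li⁺(aq) + PO₄³⁻(aq)
Let s be the molar solubility. Then [Li⁺] = 3s and [PO₄³⁻] = s.
Ksp = [Li⁺]^3[PO₄³⁻] = (3s)^3 · s = 27s^4
27s^4 = 2.0×10⁻⁹  ⇒  s^4 = 7.4×10⁻¹¹
s = (7.4×10⁻¹¹)^(1/4) = 2.9×10⁻³ M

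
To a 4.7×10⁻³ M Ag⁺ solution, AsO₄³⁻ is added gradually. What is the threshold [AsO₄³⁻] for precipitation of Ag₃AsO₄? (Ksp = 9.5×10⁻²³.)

9.2×10⁻¹⁶ M

The threshold for precipitation is Q = Ksp.
Ag₃AsO₄(s) ⇌ 3 Ag⁺(aq) + AsO₄³⁻(aq)
Ksp = [Ag⁺]^3[AsO₄³⁻] = [AsO₄³⁻](4.7×10⁻³)^3
[AsO₄³⁻] = 9.5×10⁻²³ / (4.7×10⁻³)^3 = 9.2×10⁻¹⁶
[AsO₄³⁻] = 9.2×10⁻¹⁶ M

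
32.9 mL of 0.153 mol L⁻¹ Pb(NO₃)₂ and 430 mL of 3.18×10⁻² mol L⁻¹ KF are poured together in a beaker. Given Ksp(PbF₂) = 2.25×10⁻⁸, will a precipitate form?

The combined volume is 462.9 mL.
[Pb²⁺] = (0.153)(32.9)/462.9 = 1.09×10⁻² mol L⁻¹
[F⁻] = (3.18×10⁻²)(430)/462.9 = 2.95×10⁻² mol L⁻¹
Q = [Pb²⁺][F⁻]^2 = 9.49×10⁻⁶
Q = 9.49×10⁻⁶ > Ksp = 2.25×10⁻⁸, so the solution is supersaturated and PbF₂ precipitates.

Yes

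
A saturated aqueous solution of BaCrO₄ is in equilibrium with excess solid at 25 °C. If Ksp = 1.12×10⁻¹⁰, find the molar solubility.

BaCrO₄(s) ⇌ Ba²⁺(aq) + CrO₄²⁻(aq)
If s mol/L of BaCrO₄ dissolves, [Ba²⁺] = s and [CrO₄²⁻] = s.
Ksp = [Ba²⁺][CrO₄²⁻] = s · s = s^2
s^2 = 1.12×10⁻¹⁰
s = (1.12×10⁻¹⁰)^(1/2) = 1.06×10⁻⁵ M

1.06×10⁻⁵ M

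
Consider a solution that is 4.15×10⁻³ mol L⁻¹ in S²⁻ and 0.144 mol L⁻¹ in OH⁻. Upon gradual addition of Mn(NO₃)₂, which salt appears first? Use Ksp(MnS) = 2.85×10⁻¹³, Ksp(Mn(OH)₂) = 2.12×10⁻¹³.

Precipitation of each salt begins when its ion product equals Ksp.
For MnS: [Mn²⁺] = (Ksp/[S²⁻]) = 6.87×10⁻¹¹ mol L⁻¹
For Mn(OH)₂: [Mn²⁺] = (Ksp/[OH⁻]^2) = 1.02×10⁻¹¹ mol L⁻¹
Mn(OH)₂ requires the lower [Mn²⁺], so it precipitates first.

Mn(OH)₂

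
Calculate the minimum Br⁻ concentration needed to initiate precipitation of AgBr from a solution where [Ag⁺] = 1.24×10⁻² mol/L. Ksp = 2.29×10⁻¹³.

1.85×10⁻¹¹ M

Each salt precipitates once Q = Ksp for that salt.
AgBr(s) ⇌ Ag⁺(aq) + Br⁻(aq)
Ksp = [Ag⁺][Br⁻] = [Br⁻](1.24×10⁻²)
[Br⁻] = 2.29×10⁻¹³ / (1.24×10⁻²) = 1.85×10⁻¹¹
[Br⁻] = 1.85×10⁻¹¹ mol/L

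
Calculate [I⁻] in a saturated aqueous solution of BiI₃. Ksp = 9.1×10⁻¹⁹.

BiI₃(s) ⇌ Bi³⁺(aq) + 3 I⁻(aq)
For each mole of BiI₃ that dissolves per liter, [Bi³⁺] = s and [I⁻] = 3s; let s denote this solubility.
Ksp = [Bi³⁺][I⁻]^3 = s · (3s)^3 = 27s^4 = 9.1×10⁻¹⁹
s = 1.4×10⁻⁵ mol L⁻¹
[I⁻] = 3s = 4.1×10⁻⁵ mol L⁻¹

4.1×10⁻⁵ M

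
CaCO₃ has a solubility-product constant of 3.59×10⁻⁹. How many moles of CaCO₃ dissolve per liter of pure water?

5.99×10⁻⁵ M

CaCO₃(s) ⇌ Ca²⁺(aq) + CO₃²⁻(aq)
If s mol/L of CaCO₃ dissolves, [Ca²⁺] = s and [CO₃²⁻] = s.
Ksp = [Ca²⁺][CO₃²⁻] = s · s = s^2
s^2 = 3.59×10⁻⁹
s = 5.99×10⁻⁵ mol L⁻¹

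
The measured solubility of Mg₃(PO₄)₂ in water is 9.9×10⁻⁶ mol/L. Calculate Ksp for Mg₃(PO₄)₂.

Ksp = 1.0×10⁻²³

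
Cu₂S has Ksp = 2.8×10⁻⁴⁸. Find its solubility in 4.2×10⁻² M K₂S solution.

Cu₂S(s) ⇌ 2 Cu⁺(aq) + S²⁻(aq)
S²⁻ is already present at 4.2×10⁻² M. If s mol/L of Cu₂S dissolves, [Cu⁺] = 2s while [S²⁻] ≈ 4.2×10⁻² M.
Ksp = [Cu⁺]^2[S²⁻] = (2s)^2(4.2×10⁻²)
(2s)^2 = 2.8×10⁻⁴⁸ / (4.2×10⁻²) = 6.7×10⁻⁴⁷
s = 4.1×10⁻²⁴ M

4.1×10⁻²⁴ M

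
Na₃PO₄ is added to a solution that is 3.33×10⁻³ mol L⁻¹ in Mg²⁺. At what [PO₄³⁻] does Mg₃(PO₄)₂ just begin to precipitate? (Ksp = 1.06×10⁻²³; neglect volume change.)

The threshold for precipitation is Q = Ksp.
Mg₃(PO₄)₂(s) ⇌ 3 Mg²⁺(aq) + 2 PO₄³⁻(aq)
Ksp = [Mg²⁺]^3[PO₄³⁻]^2 = [PO₄³⁻]^2(3.33×10⁻³)^3
[PO₄³⁻]^2 = 1.06×10⁻²³ / (3.33×10⁻³)^3 = 2.87×10⁻¹⁶
[PO₄³⁻] = 1.69×10⁻⁸ mol L⁻¹

1.69×10⁻⁸ M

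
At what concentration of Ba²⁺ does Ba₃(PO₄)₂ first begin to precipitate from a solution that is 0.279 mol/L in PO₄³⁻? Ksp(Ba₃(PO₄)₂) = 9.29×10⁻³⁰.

4.92×10⁻¹⁰ M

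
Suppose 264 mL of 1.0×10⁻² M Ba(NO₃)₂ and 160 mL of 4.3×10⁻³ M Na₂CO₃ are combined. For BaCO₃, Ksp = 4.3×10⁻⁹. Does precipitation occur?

The combined volume is 424 mL.
[Ba²⁺] = (1.0×10⁻²)(264)/424 = 6.2×10⁻³ M
[CO₃²⁻] = (4.3×10⁻³)(160)/424 = 1.6×10⁻³ M
Q = [Ba²⁺][CO₃²⁻] = 1.0×10⁻⁵
Since Q (1.0×10⁻⁵) exceeds Ksp (4.3×10⁻⁹), BaCO₃ will precipitate.

Yes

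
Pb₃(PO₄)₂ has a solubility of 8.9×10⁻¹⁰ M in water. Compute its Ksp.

Ksp = 6.0×10⁻⁴⁴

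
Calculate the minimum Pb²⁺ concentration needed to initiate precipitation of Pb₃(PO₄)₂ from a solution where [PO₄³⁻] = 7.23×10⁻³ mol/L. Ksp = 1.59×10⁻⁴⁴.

6.73×10⁻¹⁴ M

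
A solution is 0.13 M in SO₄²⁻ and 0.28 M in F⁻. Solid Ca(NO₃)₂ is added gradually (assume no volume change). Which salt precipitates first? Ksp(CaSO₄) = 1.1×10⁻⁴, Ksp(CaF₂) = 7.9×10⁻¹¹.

A salt starts to precipitate once the ion product Q reaches its Ksp.
For CaSO₄: [Ca²⁺] = (Ksp/[SO₄²⁻]) = 8.5×10⁻⁴ M
For CaF₂: [Ca²⁺] = (Ksp/[F⁻]^2) = 1.0×10⁻⁹ M
CaF₂ requires the lower [Ca²⁺], so it precipitates first.

CaF₂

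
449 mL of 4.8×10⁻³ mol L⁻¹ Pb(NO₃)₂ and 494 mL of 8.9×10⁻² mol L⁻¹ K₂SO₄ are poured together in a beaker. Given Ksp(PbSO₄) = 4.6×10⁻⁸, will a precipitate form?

Total volume after mixing = 449 + 494 = 943 mL.
[Pb²⁺] = (4.8×10⁻³)(449)/943 = 2.3×10⁻³ mol L⁻¹
[SO₄²⁻] = (8.9×10⁻²)(494)/943 = 4.7×10⁻² mol L⁻¹
Q = [Pb²⁺][SO₄²⁻] = 1.1×10⁻⁴
Since Q (1.1×10⁻⁴) exceeds Ksp (4.6×10⁻⁸), PbSO₄ will precipitate.

Yes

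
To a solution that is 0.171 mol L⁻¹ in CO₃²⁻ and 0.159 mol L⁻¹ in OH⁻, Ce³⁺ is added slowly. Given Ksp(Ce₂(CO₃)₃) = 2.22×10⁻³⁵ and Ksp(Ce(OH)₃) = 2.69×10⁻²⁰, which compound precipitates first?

Ce(OH)₃

A salt starts to precipitate once the ion product Q reaches its Ksp.
For Ce₂(CO₃)₃: [Ce³⁺] = (Ksp/[CO₃²⁻]^3)^(1/2) = 6.66×10⁻¹⁷ mol L⁻¹
For Ce(OH)₃: [Ce³⁺] = (Ksp/[OH⁻]^3) = 6.69×10⁻¹⁸ mol L⁻¹
The smaller threshold [Ce³⁺] is reached first, so Ce(OH)₃ precipitates first.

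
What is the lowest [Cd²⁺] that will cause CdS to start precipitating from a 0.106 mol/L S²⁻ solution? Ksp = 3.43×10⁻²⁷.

Precipitation of each salt begins when its ion product equals Ksp.
CdS(s) ⇌ Cd²⁺(aq) + S²⁻(aq)
Ksp = [Cd²⁺][S²⁻] = [Cd²⁺](0.106)
[Cd²⁺] = 3.43×10⁻²⁷ / (0.106) = 3.24×10⁻²⁶
[Cd²⁺] = 3.24×10⁻²⁶ mol/L

3.24×10⁻²⁶ M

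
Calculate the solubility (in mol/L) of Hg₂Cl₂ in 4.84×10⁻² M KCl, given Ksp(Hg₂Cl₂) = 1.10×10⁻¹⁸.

Hg₂Cl₂(s) ⇌ Hg₂²⁺(aq) + 2 Cl⁻(aq)
Cl⁻ is already present at 4.84×10⁻² M. If s mol/L of Hg₂Cl₂ dissolves, [Hg₂²⁺] = s while [Cl⁻] ≈ 4.84×10⁻² M.
Ksp = [Hg₂²⁺][Cl⁻]^2 = s(4.84×10⁻²)^2
s = 1.10×10⁻¹⁸ / (4.84×10⁻²)^2 = 4.70×10⁻¹⁶
s = 4.70×10⁻¹⁶ M

4.70×10⁻¹⁶ M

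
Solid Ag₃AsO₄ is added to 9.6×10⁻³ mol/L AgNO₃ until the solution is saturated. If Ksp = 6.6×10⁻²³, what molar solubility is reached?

Ag₃AsO₄(s) ⇌ 3 Ag⁺(aq) + AsO₄³⁻(aq)
Ag⁺ is already present at 9.6×10⁻³ mol/L. If s mol/L of Ag₃AsO₄ dissolves, [AsO₄³⁻] = s while [Ag⁺] ≈ 9.6×10⁻³ mol/L.
Ksp = [Ag⁺]^3[AsO₄³⁻] = (9.6×10⁻³)^3s
s = 6.6×10⁻²³ / (9.6×10⁻³)^3 = 7.5×10⁻¹⁷
s = 7.5×10⁻¹⁷ mol/L

7.5×10⁻¹⁷ M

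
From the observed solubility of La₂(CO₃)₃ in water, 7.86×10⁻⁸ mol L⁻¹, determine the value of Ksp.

La₂(CO₃)₃(s) ⇌ 2 La³⁺(aq) + 3 CO₃²⁻(aq)
If s mol/L of La₂(CO₃)₃ dissolves, [La³⁺] = 2s and [CO₃²⁻] = 3s.
Ksp = [La³⁺]^2[CO₃²⁻]^3 = (2s)^2 · (3s)^3 = 108s^5
Ksp = 108 × (7.86×10⁻⁸)^5 = 3.24×10⁻³⁴

Ksp = 3.24×10⁻³⁴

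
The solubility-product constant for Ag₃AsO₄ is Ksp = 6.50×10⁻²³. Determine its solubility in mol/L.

Ag₃AsO₄(s) ⇌ 3 Ag⁺(aq) + AsO₄³⁻(aq)
If s mol/L of Ag₃AsO₄ dissolves, [Ag⁺] = 3s and [AsO₄³⁻] = s.
Ksp = [Ag⁺]^3[AsO₄³⁻] = (3s)^3 · s = 27s^4
27s^4 = 6.50×10⁻²³  ⇒  s^4 = 2.41×10⁻²⁴
s = 1.25×10⁻⁶ M

1.25×10⁻⁶ M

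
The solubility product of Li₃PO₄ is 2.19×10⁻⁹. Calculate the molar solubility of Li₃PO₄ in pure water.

Li₃PO₄(s) ⇌ 3 Li⁺(aq) + PO₄³⁻(aq)
With molar solubility s: [Li⁺] = 3s, [PO₄³⁻] = s.
Ksp = [Li⁺]^3[PO₄³⁻] = (3s)^3 · s = 27s^4
27s^4 = 2.19×10⁻⁹  ⇒  s^4 = 8.11×10⁻¹¹
s = (8.11×10⁻¹¹)^(1/4) = 3.00×10⁻³ M

3.00×10⁻³ M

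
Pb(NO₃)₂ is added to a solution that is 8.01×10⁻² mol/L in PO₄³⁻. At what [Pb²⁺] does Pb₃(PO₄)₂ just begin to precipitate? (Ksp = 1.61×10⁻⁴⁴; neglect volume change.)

1.36×10⁻¹⁴ M

Precipitation of each salt begins when its ion product equals Ksp.
Pb₃(PO₄)₂(s) ⇌ 3 Pb²⁺(aq) + 2 PO₄³⁻(aq)
Ksp = [Pb²⁺]^3[PO₄³⁻]^2 = [Pb²⁺]^3(8.01×10⁻²)^2
[Pb²⁺]^3 = 1.61×10⁻⁴⁴ / (8.01×10⁻²)^2 = 2.51×10⁻⁴²
[Pb²⁺] = 1.36×10⁻¹⁴ mol/L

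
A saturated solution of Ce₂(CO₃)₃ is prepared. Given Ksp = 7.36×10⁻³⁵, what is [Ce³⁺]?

1.17×10⁻⁷ M

Ce₂(CO₃)₃(s) ⇌ 2 Ce³⁺(aq) + 3 CO₃²⁻(aq)
With molar solubility s: [Ce³⁺] = 2s, [CO₃²⁻] = 3s.
Ksp = [Ce³⁺]^2[CO₃²⁻]^3 = (2s)^2 · (3s)^3 = 108s^5 = 7.36×10⁻³⁵
s = 5.84×10⁻⁸ mol/L
[Ce³⁺] = 2s = 1.17×10⁻⁷ mol/L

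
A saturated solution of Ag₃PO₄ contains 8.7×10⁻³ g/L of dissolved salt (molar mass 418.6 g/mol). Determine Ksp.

Convert to molarity: s = 8.7×10⁻³ / 418.6 = 2.078×10⁻⁵ mol/L
Ag₃PO₄(s) ⇌ 3 Ag⁺(aq) + PO₄³⁻(aq)
With molar solubility s: [Ag⁺] = 3s, [PO₄³⁻] = s.
Ksp = [Ag⁺]^3[PO₄³⁻] = (3s)^3 · s = 27s^4
Ksp = 27 × (2.078×10⁻⁵)^4 = 5.0×10⁻¹⁸

Ksp = 5.0×10⁻¹⁸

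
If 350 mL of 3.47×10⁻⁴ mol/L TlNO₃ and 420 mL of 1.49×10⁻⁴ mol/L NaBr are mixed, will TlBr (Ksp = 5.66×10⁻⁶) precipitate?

No

After mixing, V = 350 mL + 420 mL = 770 mL.
[Tl⁺] = (3.47×10⁻⁴)(350)/770 = 1.58×10⁻⁴ mol/L
[Br⁻] = (1.49×10⁻⁴)(420)/770 = 8.13×10⁻⁵ mol/L
Q = [Tl⁺][Br⁻] = 1.28×10⁻⁸
Q = 1.28×10⁻⁸ < Ksp = 5.66×10⁻⁶, so the solution is unsaturated and no precipitate forms.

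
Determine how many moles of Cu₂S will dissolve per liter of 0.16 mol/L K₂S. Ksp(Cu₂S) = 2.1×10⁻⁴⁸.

1.8×10⁻²⁴ M

Cu₂S(s) ⇌ 2 Cu⁺(aq) + S²⁻(aq)
The solution already contains S²⁻ at 0.16 mol/L. Let s be the molar solubility of Cu₂S.
[S²⁻] ≈ 0.16 mol/L (common ion dominates); [Cu⁺] = 2s.
Ksp = [Cu⁺]^2[S²⁻] = (2s)^2(0.16)
(2s)^2 = 2.1×10⁻⁴⁸ / (0.16) = 1.3×10⁻⁴⁷
s = 1.8×10⁻²⁴ mol/L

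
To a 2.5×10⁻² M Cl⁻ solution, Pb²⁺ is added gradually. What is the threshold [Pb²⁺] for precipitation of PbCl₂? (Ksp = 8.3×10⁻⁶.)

1.3×10⁻² M

The threshold for precipitation is Q = Ksp.
PbCl₂(s) ⇌ Pb²⁺(aq) + 2 Cl⁻(aq)
Ksp = [Pb²⁺][Cl⁻]^2 = [Pb²⁺](2.5×10⁻²)^2
[Pb²⁺] = 8.3×10⁻⁶ / (2.5×10⁻²)^2 = 1.3×10⁻²
[Pb²⁺] = 1.3×10⁻² M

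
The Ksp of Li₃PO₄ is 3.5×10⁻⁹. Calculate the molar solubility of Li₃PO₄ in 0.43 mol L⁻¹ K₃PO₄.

6.7×10⁻⁴ M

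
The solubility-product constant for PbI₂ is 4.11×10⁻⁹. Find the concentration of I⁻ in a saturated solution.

2.02×10⁻³ M

PbI₂(s) ⇌ Pb²⁺(aq) + 2 I⁻(aq)
Let s be the molar solubility. Then [Pb²⁺] = s and [I⁻] = 2s.
Ksp = [Pb²⁺][I⁻]^2 = s · (2s)^2 = 4s^3 = 4.11×10⁻⁹
s = 1.01×10⁻³ M
[I⁻] = 2s = 2.02×10⁻³ M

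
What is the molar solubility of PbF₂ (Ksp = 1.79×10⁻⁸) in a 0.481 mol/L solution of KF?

PbF₂(s) ⇌ Pb²⁺(aq) + 2 F⁻(aq)
With F⁻ already at 0.481 mol/L and s small, take [F⁻] ≈ 0.481 mol/L and [Pb²⁺] = s.
Ksp = [Pb²⁺][F⁻]^2 = s(0.481)^2
s = 1.79×10⁻⁸ / (0.481)^2 = 7.74×10⁻⁸
s = 7.74×10⁻⁸ mol/L

7.74×10⁻⁸ M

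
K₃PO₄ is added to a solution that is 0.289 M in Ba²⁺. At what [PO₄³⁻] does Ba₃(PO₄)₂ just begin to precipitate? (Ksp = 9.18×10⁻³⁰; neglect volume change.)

1.95×10⁻¹⁴ M

Precipitation begins when Q = Ksp.
Ba₃(PO₄)₂(s) ⇌ 3 Ba²⁺(aq) + 2 PO₄³⁻(aq)
Ksp = [Ba²⁺]^3[PO₄³⁻]^2 = [PO₄³⁻]^2(0.289)^3
[PO₄³⁻]^2 = 9.18×10⁻³⁰ / (0.289)^3 = 3.80×10⁻²⁸
[PO₄³⁻] = 1.95×10⁻¹⁴ M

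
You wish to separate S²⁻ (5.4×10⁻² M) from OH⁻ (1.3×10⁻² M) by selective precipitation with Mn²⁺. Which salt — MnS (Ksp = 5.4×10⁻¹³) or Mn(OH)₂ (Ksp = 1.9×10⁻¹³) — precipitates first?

MnS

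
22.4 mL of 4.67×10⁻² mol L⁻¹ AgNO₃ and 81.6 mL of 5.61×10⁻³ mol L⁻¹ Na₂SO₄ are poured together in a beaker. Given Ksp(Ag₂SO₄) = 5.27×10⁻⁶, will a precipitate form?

No

The combined volume is 104 mL.
[Ag⁺] = (4.67×10⁻²)(22.4)/104 = 1.01×10⁻² mol L⁻¹
[SO₄²⁻] = (5.61×10⁻³)(81.6)/104 = 4.40×10⁻³ mol L⁻¹
Q = [Ag⁺]^2[SO₄²⁻] = 4.45×10⁻⁷
Q < Ksp (4.45×10⁻⁷ vs 5.27×10⁻⁶); the solution remains unsaturated and no precipitate forms.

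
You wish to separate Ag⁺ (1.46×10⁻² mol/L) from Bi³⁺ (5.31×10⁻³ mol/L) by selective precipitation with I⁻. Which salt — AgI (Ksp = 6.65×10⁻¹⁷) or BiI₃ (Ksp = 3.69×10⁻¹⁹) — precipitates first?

Precipitation of each salt begins when its ion product equals Ksp.
For AgI: [I⁻] = (Ksp/[Ag⁺]) = 4.55×10⁻¹⁵ mol/L
For BiI₃: [I⁻] = (Ksp/[Bi³⁺])^(1/3) = 4.11×10⁻⁶ mol/L
The smaller threshold [I⁻] is reached first, so AgI precipitates first.

AgI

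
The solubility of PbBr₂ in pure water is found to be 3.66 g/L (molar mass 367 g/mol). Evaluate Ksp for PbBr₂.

s = (3.66 g L⁻¹)/(367 g mol⁻¹) = 9.9728×10⁻³ M
PbBr₂(s) ⇌ Pb²⁺(aq) + 2 Br⁻(aq)
Call the molar solubility s, so that [Pb²⁺] = s and [Br⁻] = 2s.
Ksp = [Pb²⁺][Br⁻]^2 = s · (2s)^2 = 4s^3
Ksp = 4 × (9.9728×10⁻³)^3 = 3.97×10⁻⁶

Ksp = 3.97×10⁻⁶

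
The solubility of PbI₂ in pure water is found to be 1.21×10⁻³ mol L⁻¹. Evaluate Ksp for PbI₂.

Ksp = 7.09×10⁻⁹

PbI₂(s) ⇌ Pb²⁺(aq) + 2 I⁻(aq)
For each mole of PbI₂ that dissolves per liter, [Pb²⁺] = s and [I⁻] = 2s; let s denote this solubility.
Ksp = [Pb²⁺][I⁻]^2 = s · (2s)^2 = 4s^3
Ksp = 4 × (1.21×10⁻³)^3 = 7.09×10⁻⁹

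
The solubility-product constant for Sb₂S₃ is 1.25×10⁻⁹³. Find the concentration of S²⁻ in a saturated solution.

3.09×10⁻¹⁹ M

Sb₂S₃(s) ⇌ 2 Sb³⁺(aq) + 3 S²⁻(aq)
For each mole of Sb₂S₃ that dissolves per liter, [Sb³⁺] = 2s and [S²⁻] = 3s; let s denote this solubility.
Ksp = [Sb³⁺]^2[S²⁻]^3 = (2s)^2 · (3s)^3 = 108s^5 = 1.25×10⁻⁹³
s = 1.03×10⁻¹⁹ M
[S²⁻] = 3s = 3.09×10⁻¹⁹ M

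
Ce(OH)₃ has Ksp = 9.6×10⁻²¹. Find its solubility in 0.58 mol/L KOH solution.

4.9×10⁻²⁰ M

Ce(OH)₃(s) ⇌ Ce³⁺(aq) + 3 OH⁻(aq)
OH⁻ is already present at 0.58 mol/L. If s mol/L of Ce(OH)₃ dissolves, [Ce³⁺] = s while [OH⁻] ≈ 0.58 mol/L.
Ksp = [Ce³⁺][OH⁻]^3 = s(0.58)^3
s = 9.6×10⁻²¹ / (0.58)^3 = 4.9×10⁻²⁰
s = 4.9×10⁻²⁰ mol/L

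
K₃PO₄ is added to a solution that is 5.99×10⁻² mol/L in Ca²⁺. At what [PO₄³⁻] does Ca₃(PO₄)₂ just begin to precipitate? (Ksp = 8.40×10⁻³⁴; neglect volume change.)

Precipitation begins when Q = Ksp.
Ca₃(PO₄)₂(s) ⇌ 3 Ca²⁺(aq) + 2 PO₄³⁻(aq)
Ksp = [Ca²⁺]^3[PO₄³⁻]^2 = [PO₄³⁻]^2(5.99×10⁻²)^3
[PO₄³⁻]^2 = 8.40×10⁻³⁴ / (5.99×10⁻²)^3 = 3.91×10⁻³⁰
[PO₄³⁻] = 1.98×10⁻¹⁵ mol/L

1.98×10⁻¹⁵ M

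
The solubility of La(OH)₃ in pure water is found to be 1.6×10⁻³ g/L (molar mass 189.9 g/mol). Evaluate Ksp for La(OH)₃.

Convert to molarity: s = 1.6×10⁻³ / 189.9 = 8.425×10⁻⁶ mol/L
La(OH)₃(s) ⇌ La³⁺(aq) + 3 OH⁻(aq)
Let s be the molar solubility. Then [La³⁺] = s and [OH⁻] = 3s.
Ksp = [La³⁺][OH⁻]^3 = s · (3s)^3 = 27s^4
Ksp = 27 × (8.425×10⁻⁶)^4 = 1.4×10⁻¹⁹

Ksp = 1.4×10⁻¹⁹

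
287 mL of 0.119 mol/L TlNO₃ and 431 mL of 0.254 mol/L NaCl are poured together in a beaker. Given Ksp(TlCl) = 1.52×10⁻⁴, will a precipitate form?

The combined volume is 718 mL.
[Tl⁺] = (0.119)(287)/718 = 4.76×10⁻² mol/L
[Cl⁻] = (0.254)(431)/718 = 0.152 mol/L
Q = [Tl⁺][Cl⁻] = 7.25×10⁻³
Since Q (7.25×10⁻³) exceeds Ksp (1.52×10⁻⁴), TlCl will precipitate.

Yes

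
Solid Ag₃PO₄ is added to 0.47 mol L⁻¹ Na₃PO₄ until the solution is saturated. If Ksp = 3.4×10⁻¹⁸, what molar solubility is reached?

6.4×10⁻⁷ M

Ag₃PO₄(s) ⇌ 3 Ag⁺(aq) + PO₄³⁻(aq)
The solution already contains PO₄³⁻ at 0.47 mol L⁻¹. Let s be the molar solubility of Ag₃PO₄.
[PO₄³⁻] ≈ 0.47 mol L⁻¹ (common ion dominates); [Ag⁺] = 3s.
Ksp = [Ag⁺]^3[PO₄³⁻] = (3s)^3(0.47)
(3s)^3 = 3.4×10⁻¹⁸ / (0.47) = 7.2×10⁻¹⁸
s = 6.4×10⁻⁷ mol L⁻¹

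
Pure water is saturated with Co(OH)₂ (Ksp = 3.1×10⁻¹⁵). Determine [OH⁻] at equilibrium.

1.8×10⁻⁵ M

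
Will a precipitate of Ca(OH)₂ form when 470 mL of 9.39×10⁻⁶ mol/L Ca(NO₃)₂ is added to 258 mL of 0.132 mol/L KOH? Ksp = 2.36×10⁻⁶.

The combined volume is 728 mL.
[Ca²⁺] = (9.39×10⁻⁶)(470)/728 = 6.06×10⁻⁶ mol/L
[OH⁻] = (0.132)(258)/728 = 4.68×10⁻² mol/L
Q = [Ca²⁺][OH⁻]^2 = 1.33×10⁻⁸
Q = 1.33×10⁻⁸ < Ksp = 2.36×10⁻⁶, so the solution is unsaturated and no precipitate forms.

No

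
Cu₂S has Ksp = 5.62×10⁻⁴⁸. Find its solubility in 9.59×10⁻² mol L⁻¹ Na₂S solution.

3.83×10⁻²⁴ M

Cu₂S(s) ⇌ 2 Cu⁺(aq) + S²⁻(aq)
With S²⁻ already at 9.59×10⁻² mol L⁻¹ and s small, take [S²⁻] ≈ 9.59×10⁻² mol L⁻¹ and [Cu⁺] = 2s.
Ksp = [Cu⁺]^2[S²⁻] = (2s)^2(9.59×10⁻²)
(2s)^2 = 5.62×10⁻⁴⁸ / (9.59×10⁻²) = 5.86×10⁻⁴⁷
s = 3.83×10⁻²⁴ mol L⁻¹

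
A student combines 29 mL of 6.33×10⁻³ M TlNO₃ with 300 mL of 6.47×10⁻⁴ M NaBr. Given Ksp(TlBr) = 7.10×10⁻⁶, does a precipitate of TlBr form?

No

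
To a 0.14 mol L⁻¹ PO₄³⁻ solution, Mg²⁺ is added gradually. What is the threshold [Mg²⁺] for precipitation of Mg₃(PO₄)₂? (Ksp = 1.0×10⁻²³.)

8.0×10⁻⁸ M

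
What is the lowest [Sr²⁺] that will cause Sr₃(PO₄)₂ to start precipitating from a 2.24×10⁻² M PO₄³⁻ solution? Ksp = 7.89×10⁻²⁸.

1.16×10⁻⁸ M

Each salt precipitates once Q = Ksp for that salt.
Sr₃(PO₄)₂(s) ⇌ 3 Sr²⁺(aq) + 2 PO₄³⁻(aq)
Ksp = [Sr²⁺]^3[PO₄³⁻]^2 = [Sr²⁺]^3(2.24×10⁻²)^2
[Sr²⁺]^3 = 7.89×10⁻²⁸ / (2.24×10⁻²)^2 = 1.57×10⁻²⁴
[Sr²⁺] = 1.16×10⁻⁸ M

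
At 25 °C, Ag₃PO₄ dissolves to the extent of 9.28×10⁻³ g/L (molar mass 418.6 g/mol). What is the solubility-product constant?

Ksp = 6.52×10⁻¹⁸

Molar solubility s = (9.28×10⁻³ g/L) / (418.6 g/mol) = 2.2169×10⁻⁵ mol/L
Ag₃PO₄(s) ⇌ 3 Ag⁺(aq) + PO₄³⁻(aq)
Call the molar solubility s, so that [Ag⁺] = 3s and [PO₄³⁻] = s.
Ksp = [Ag⁺]^3[PO₄³⁻] = (3s)^3 · s = 27s^4
Ksp = 27 × (2.2169×10⁻⁵)^4 = 6.52×10⁻¹⁸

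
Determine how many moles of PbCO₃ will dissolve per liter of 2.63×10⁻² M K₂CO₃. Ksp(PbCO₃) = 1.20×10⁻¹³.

PbCO₃(s) ⇌ Pb²⁺(aq) + CO₃²⁻(aq)
Let s be the solubility of PbCO₃ here. The common ion gives [CO₃²⁻] ≈ 2.63×10⁻² M, and [Pb²⁺] = s.
Ksp = [Pb²⁺][CO₃²⁻] = s(2.63×10⁻²)
s = 1.20×10⁻¹³ / (2.63×10⁻²) = 4.56×10⁻¹²
s = 4.56×10⁻¹² M

4.56×10⁻¹² M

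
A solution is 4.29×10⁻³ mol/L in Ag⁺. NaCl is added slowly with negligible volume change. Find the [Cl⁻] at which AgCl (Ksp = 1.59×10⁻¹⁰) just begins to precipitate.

3.71×10⁻⁸ M

Precipitation begins when Q = Ksp.
AgCl(s) ⇌ Ag⁺(aq) + Cl⁻(aq)
Ksp = [Ag⁺][Cl⁻] = [Cl⁻](4.29×10⁻³)
[Cl⁻] = 1.59×10⁻¹⁰ / (4.29×10⁻³) = 3.71×10⁻⁸
[Cl⁻] = 3.71×10⁻⁸ mol/L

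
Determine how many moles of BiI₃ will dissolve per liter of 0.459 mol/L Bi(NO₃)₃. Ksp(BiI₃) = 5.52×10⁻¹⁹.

3.54×10⁻⁷ M

BiI₃(s) ⇌ Bi³⁺(aq) + 3 I⁻(aq)
Bi³⁺ is already present at 0.459 mol/L. If s mol/L of BiI₃ dissolves, [I⁻] = 3s while [Bi³⁺] ≈ 0.459 mol/L.
Ksp = [Bi³⁺][I⁻]^3 = (0.459)(3s)^3
(3s)^3 = 5.52×10⁻¹⁹ / (0.459) = 1.20×10⁻¹⁸
s = 3.54×10⁻⁷ mol/L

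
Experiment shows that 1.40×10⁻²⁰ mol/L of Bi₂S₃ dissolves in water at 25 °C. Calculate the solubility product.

Bi₂S₃(s) ⇌ 2 Bi³⁺(aq) + 3 S²⁻(aq)
If s mol/L of Bi₂S₃ dissolves, [Bi³⁺] = 2s and [S²⁻] = 3s.
Ksp = [Bi³⁺]^2[S²⁻]^3 = (2s)^2 · (3s)^3 = 108s^5
Ksp = 108 × (1.40×10⁻²⁰)^5 = 5.81×10⁻⁹⁸

Ksp = 5.81×10⁻⁹⁸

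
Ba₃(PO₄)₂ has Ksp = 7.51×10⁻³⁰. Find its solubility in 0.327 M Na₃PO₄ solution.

Ba₃(PO₄)₂(s) ⇌ 3 Ba²⁺(aq) + 2 PO₄³⁻(aq)
With PO₄³⁻ already at 0.327 M and s small, take [PO₄³⁻] ≈ 0.327 M and [Ba²⁺] = 3s.
Ksp = [Ba²⁺]^3[PO₄³⁻]^2 = (3s)^3(0.327)^2
(3s)^3 = 7.51×10⁻³⁰ / (0.327)^2 = 7.02×10⁻²⁹
s = 1.38×10⁻¹⁰ M

1.38×10⁻¹⁰ M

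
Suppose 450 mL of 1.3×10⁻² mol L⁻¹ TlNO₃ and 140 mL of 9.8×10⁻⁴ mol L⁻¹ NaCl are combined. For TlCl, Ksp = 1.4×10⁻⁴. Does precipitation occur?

Total volume after mixing = 450 + 140 = 590 mL.
[Tl⁺] = (1.3×10⁻²)(450)/590 = 9.9×10⁻³ mol L⁻¹
[Cl⁻] = (9.8×10⁻⁴)(140)/590 = 2.3×10⁻⁴ mol L⁻¹
Q = [Tl⁺][Cl⁻] = 2.3×10⁻⁶
Q < Ksp (2.3×10⁻⁶ vs 1.4×10⁻⁴); the solution remains unsaturated and no precipitate forms.

No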